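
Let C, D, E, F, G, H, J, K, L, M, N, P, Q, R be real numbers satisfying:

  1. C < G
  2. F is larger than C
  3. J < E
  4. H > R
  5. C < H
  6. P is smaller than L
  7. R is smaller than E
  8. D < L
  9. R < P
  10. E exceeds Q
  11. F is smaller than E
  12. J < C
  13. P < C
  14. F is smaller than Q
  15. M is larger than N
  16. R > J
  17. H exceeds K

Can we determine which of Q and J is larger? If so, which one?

Q

The relevant relations are J < R; R < P; P < C; C < F; F < Q.
Chaining these gives J < R < P < C < F < Q.
So Q is larger.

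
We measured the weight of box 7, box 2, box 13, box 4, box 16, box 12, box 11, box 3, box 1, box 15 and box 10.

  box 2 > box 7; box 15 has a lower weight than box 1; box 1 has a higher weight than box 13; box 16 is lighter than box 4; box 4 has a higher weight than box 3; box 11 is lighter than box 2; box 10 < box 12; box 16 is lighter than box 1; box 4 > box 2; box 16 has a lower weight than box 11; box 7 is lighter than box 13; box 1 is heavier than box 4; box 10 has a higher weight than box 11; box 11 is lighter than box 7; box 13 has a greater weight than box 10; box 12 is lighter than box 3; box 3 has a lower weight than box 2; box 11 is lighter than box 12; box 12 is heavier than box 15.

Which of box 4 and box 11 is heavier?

box 4

Chaining the given relations: box 11 < box 10 < box 12 < box 3 < box 2 < box 4.
So box 11 < box 4; box 4 is the heavier of the two.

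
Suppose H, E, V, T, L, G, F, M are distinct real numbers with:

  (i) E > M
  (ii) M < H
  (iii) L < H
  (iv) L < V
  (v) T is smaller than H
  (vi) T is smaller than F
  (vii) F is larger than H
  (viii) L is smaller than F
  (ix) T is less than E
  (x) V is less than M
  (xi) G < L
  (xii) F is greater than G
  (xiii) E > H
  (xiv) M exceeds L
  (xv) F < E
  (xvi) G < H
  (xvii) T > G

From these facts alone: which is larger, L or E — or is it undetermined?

L < V < M < H < F < E, by transitivity through V, M, H, F.
So E is larger.

E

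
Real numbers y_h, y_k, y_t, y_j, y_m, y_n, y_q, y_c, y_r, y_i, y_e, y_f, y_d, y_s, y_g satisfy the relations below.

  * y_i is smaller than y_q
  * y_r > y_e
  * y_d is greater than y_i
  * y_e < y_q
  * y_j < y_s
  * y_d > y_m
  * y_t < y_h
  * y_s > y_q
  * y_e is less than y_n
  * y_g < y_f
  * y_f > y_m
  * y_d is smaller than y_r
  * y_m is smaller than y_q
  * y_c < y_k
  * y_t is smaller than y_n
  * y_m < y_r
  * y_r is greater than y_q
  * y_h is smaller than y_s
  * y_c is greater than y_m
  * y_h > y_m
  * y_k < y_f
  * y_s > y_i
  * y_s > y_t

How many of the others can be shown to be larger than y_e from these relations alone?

From y_e the given relations immediately reach y_n, y_q, y_r.
From those, y_s — 4 in total.
No other element is forced above y_e by the given relations, so the count is 4.

4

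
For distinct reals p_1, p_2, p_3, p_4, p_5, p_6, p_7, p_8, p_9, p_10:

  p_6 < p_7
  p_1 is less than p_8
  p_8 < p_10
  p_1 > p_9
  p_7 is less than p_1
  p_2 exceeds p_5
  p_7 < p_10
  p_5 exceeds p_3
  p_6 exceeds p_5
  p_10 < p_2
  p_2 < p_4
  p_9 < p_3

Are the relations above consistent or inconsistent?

The single ordering p_9 < p_3 < p_5 < p_6 < p_7 < p_1 < p_8 < p_10 < p_2 < p_4 satisfies every listed relation, so no contradiction arises.

consistent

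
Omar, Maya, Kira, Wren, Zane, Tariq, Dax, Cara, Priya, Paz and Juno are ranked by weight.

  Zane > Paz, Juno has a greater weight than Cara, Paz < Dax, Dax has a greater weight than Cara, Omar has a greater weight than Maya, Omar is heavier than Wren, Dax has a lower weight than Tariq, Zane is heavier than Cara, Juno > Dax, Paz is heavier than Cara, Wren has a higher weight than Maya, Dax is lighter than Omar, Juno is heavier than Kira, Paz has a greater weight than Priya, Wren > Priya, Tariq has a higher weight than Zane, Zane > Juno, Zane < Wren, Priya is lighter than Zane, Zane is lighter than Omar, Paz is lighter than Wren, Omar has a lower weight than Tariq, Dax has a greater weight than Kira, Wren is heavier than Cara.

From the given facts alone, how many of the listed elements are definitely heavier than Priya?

7

From Priya the given relations immediately reach Paz, Zane, Wren.
From those, Dax, Omar, Tariq — 6 in total.
From those, Juno — 7 in total.
Nothing else is reachable above Priya; 7 in all.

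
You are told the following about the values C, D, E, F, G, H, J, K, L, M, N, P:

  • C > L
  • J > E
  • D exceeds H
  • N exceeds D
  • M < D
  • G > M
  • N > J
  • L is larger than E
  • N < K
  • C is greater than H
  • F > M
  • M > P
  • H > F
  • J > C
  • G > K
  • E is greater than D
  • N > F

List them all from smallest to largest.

Each adjacent pair is fixed by a given relation: P < M; M < F; F < H; H < D; D < E; E < L; L < C; C < J; J < N; N < K; K < G. Chaining them end to end gives the full order.

P < M < F < H < D < E < L < C < J < N < K < G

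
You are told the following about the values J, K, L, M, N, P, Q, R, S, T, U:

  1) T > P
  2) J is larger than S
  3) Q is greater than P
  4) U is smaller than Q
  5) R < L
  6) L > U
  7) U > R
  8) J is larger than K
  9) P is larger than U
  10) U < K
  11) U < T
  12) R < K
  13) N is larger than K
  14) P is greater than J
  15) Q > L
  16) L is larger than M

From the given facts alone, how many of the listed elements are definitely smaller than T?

6

The elements the relations force below T are R, U, K, S, J, P — no chain reaches any other.
That is 6.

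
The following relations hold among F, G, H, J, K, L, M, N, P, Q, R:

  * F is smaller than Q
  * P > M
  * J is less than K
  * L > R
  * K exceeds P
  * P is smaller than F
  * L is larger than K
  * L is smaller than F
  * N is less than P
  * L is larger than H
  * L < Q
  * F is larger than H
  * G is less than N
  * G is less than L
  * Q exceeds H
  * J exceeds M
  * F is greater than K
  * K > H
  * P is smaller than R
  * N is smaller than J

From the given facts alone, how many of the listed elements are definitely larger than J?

The elements the relations force above J are K, L, F, Q — no chain reaches any other.
That is 4.

4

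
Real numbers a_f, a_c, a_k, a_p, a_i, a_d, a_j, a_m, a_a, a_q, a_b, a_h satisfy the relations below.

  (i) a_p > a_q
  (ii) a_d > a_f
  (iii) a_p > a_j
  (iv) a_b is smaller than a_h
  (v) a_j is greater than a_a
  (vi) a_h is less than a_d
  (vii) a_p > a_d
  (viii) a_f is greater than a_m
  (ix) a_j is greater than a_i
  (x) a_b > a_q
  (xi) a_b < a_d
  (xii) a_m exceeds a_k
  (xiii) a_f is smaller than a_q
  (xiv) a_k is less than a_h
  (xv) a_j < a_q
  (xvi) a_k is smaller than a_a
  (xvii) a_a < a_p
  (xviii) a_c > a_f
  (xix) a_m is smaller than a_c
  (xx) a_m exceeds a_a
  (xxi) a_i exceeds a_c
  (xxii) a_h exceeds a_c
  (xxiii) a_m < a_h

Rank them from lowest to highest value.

a_k < a_a < a_m < a_f < a_c < a_i < a_j < a_q < a_b < a_h < a_d < a_p

Each adjacent pair is fixed by a given relation: a_k < a_a; a_a < a_m; a_m < a_f; a_f < a_c; a_c < a_i; a_i < a_j; a_j < a_q; a_q < a_b; a_b < a_h; a_h < a_d; a_d < a_p. Chaining them end to end gives the full order.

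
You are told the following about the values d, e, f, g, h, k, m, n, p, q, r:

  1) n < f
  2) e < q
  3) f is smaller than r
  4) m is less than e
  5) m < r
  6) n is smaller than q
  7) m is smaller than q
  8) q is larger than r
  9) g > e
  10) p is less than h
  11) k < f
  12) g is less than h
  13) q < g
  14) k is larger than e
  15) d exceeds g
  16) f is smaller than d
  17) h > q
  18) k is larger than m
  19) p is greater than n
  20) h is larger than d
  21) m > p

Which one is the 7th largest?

Chaining the given pairs: n < p < m < e < k < f < r < q < g < d < h.
Counting 7 from the largest end gives k.

k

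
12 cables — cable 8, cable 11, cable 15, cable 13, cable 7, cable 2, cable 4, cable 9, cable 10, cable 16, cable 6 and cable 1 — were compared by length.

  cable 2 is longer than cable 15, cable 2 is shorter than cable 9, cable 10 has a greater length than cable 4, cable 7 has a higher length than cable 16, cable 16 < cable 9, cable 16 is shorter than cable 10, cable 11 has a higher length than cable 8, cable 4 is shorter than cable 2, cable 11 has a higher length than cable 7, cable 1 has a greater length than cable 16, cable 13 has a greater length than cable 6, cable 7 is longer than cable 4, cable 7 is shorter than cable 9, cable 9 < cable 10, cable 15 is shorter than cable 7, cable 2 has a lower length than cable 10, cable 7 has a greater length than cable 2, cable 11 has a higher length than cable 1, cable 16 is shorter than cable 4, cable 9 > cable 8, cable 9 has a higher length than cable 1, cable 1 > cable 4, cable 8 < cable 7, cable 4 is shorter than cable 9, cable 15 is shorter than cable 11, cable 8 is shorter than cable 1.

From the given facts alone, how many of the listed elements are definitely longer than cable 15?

Directly above cable 15: cable 2, cable 7, cable 11.
One step further: cable 9, cable 10 (5 so far).
Nothing else is reachable above cable 15; 5 in all.

5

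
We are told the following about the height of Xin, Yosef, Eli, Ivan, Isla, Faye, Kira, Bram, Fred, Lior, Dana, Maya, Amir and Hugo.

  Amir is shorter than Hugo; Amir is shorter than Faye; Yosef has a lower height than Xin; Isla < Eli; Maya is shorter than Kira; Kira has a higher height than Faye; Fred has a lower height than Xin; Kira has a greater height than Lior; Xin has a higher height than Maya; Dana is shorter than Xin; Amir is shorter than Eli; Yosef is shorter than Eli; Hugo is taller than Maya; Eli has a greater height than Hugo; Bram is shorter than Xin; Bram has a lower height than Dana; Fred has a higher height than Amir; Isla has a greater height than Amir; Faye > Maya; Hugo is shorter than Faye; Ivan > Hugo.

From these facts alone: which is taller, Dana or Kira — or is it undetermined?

undetermined

Following every chain through Dana: above Dana we get Xin; below Dana we get Bram.
Kira is not reached, and no chain runs the other way from Kira to Dana.
So the given relations leave the order of Dana and Kira undetermined.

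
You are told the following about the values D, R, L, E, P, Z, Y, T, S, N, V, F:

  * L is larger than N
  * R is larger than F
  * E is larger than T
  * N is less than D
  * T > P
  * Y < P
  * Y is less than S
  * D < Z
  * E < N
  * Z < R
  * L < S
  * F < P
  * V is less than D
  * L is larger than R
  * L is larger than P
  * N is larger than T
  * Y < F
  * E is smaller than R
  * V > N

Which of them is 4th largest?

Piecing the relations together gives one ordering: Y < F < P < T < E < N < V < D < Z < R < L < S.
Counting 4 from the largest end gives Z.

Z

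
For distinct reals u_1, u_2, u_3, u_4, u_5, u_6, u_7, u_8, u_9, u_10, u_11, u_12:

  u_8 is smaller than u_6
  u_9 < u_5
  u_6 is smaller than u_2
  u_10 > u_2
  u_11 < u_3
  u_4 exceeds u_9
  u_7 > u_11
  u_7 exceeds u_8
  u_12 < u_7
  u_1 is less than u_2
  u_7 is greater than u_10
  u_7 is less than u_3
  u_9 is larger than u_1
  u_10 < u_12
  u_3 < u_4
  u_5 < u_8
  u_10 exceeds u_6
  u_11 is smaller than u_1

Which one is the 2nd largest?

Piecing the relations together gives one ordering: u_11 < u_1 < u_9 < u_5 < u_8 < u_6 < u_2 < u_10 < u_12 < u_7 < u_3 < u_4.
The 2nd largest is u_3.

u_3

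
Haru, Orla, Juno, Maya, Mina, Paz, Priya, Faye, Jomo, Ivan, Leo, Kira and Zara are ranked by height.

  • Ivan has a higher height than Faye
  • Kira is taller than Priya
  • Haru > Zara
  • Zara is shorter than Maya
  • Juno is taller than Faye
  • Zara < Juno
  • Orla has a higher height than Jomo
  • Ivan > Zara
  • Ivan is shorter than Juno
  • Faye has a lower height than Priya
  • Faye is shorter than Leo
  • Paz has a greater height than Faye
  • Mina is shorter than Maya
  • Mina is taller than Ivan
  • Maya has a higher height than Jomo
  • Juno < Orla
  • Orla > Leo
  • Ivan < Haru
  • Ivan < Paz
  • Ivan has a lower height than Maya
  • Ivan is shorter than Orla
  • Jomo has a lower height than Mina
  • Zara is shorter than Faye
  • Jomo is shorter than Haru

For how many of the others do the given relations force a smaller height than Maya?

From Maya the given relations immediately reach Zara, Ivan, Jomo, Mina.
From those, Faye — 5 in total.
Nothing else is reachable below Maya; 5 in all.

5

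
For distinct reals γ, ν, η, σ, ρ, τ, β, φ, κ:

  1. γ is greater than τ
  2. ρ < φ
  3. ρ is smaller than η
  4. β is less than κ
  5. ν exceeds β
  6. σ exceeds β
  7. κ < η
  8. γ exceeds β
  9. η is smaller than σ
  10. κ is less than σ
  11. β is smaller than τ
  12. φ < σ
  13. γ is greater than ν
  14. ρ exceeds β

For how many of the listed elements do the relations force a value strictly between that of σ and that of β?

The relations place β below σ. An element lies strictly between them when it is forced above β and also forced below σ.
Above β: {κ, ν, ρ, τ, φ, γ, η}. Below σ: {κ, ρ, φ, η}.
Intersection: {κ, ρ, φ, η} — 4.

4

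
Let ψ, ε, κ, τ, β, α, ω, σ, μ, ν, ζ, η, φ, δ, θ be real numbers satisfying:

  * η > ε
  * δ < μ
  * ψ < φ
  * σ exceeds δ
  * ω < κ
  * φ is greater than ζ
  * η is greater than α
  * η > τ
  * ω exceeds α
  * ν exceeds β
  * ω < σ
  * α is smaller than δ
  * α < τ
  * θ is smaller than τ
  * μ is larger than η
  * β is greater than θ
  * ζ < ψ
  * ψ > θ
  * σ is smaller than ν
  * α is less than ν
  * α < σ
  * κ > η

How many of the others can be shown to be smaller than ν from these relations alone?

The elements the relations force below ν are θ, α, δ, ω, σ, β — no chain reaches any other.
That is 6.

6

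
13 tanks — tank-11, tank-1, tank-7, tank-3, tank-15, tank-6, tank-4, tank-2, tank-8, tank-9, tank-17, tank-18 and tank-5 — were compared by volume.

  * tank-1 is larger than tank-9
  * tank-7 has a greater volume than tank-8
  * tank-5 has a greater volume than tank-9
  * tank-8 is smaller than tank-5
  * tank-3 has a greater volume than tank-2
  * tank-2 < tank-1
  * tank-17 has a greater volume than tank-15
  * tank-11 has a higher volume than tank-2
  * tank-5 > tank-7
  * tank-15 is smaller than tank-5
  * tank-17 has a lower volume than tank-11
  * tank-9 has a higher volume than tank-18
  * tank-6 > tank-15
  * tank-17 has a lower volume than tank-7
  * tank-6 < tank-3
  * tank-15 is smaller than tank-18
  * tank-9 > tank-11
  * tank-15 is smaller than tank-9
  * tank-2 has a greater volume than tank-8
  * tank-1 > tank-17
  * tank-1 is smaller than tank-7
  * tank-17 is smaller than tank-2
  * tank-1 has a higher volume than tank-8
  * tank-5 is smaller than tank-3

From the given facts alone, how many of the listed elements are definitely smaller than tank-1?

The elements the relations force below tank-1 are tank-15, tank-17, tank-8, tank-2, tank-11, tank-18, tank-9 — no chain reaches any other.
That is 7.

7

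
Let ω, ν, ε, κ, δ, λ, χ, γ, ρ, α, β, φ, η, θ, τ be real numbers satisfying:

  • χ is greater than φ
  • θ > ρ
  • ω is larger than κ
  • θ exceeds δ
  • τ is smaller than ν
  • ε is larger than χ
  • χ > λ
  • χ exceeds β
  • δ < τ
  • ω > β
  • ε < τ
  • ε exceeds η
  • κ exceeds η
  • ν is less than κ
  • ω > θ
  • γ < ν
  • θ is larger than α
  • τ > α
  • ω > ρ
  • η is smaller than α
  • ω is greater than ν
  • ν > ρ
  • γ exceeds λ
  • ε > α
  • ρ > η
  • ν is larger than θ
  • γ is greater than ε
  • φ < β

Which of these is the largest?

ω

Chaining downward from ω: directly below it, β, ρ, θ, ν, κ; then φ, δ, η, α, τ, γ; then λ, ε; then χ.
That covers every other element, and nothing is given above ω, so ω is the largest.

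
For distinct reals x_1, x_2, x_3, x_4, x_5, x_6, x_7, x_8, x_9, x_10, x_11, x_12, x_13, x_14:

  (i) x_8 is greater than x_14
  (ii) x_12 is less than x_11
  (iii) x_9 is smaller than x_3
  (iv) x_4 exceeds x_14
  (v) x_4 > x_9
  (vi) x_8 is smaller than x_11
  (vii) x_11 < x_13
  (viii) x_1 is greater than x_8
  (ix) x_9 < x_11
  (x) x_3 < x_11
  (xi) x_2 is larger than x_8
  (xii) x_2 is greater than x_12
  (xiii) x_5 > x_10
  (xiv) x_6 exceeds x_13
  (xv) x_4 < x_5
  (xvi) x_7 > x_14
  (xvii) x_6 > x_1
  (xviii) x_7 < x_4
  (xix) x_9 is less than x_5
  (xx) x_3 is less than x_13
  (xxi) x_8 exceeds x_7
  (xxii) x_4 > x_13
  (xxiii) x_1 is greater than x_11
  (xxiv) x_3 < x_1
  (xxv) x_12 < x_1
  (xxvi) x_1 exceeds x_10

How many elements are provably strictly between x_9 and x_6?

The relations place x_9 below x_6. An element lies strictly between them when it is forced above x_9 and also forced below x_6.
Above x_9: {x_3, x_11, x_1, x_13, x_4, x_5}. Below x_6: {x_14, x_7, x_10, x_12, x_3, x_8, x_11, x_1, x_13}.
Intersection: {x_3, x_11, x_1, x_13} — 4.

4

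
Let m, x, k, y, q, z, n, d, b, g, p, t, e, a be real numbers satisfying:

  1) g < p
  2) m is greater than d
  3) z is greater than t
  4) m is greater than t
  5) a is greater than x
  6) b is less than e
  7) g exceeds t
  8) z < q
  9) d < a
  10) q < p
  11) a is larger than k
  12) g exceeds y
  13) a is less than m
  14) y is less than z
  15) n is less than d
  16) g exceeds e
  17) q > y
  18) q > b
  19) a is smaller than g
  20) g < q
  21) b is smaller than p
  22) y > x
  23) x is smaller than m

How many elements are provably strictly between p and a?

The relations place a below p. An element lies strictly between them when it is forced above a and also forced below p.
Above a: {m, g, q}. Below p: {b, n, k, t, x, y, d, e, g, z, q}.
Intersection: {g, q} — 2.

2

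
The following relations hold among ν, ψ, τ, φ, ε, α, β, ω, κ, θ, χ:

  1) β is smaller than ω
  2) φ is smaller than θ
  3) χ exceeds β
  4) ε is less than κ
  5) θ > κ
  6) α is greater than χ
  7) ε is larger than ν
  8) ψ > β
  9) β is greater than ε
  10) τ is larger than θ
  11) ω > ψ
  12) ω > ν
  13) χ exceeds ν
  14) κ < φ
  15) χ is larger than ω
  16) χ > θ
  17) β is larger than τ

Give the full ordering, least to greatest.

ν < ε < κ < φ < θ < τ < β < ψ < ω < χ < α

Each adjacent pair is fixed by a given relation: ν < ε; ε < κ; κ < φ; φ < θ; θ < τ; τ < β; β < ψ; ψ < ω; ω < χ; χ < α. Chaining them end to end gives the full order.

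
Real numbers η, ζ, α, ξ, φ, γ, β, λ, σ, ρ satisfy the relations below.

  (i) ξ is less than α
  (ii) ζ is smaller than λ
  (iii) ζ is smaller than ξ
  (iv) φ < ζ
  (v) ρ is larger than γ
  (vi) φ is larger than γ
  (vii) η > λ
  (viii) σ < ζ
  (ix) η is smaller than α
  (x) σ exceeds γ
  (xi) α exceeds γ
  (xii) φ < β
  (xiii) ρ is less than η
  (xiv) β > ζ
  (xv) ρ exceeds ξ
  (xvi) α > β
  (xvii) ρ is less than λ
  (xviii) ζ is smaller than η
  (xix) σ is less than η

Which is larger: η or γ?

Chaining the given relations: γ < σ < ζ < ξ < ρ < λ < η.
So γ < η; η is the larger of the two.

η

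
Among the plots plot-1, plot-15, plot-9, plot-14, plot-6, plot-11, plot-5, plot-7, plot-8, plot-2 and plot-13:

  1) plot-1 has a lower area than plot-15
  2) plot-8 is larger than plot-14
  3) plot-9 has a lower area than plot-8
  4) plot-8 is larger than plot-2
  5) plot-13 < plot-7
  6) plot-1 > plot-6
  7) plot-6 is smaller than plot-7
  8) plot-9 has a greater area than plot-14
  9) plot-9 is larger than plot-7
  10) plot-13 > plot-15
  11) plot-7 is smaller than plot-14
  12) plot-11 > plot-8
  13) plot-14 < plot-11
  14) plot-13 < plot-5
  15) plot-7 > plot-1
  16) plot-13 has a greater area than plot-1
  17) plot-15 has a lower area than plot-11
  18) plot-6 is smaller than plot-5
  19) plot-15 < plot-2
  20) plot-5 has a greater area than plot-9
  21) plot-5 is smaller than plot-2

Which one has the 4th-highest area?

plot-5

Chaining the given pairs: plot-6 < plot-1 < plot-15 < plot-13 < plot-7 < plot-14 < plot-9 < plot-5 < plot-2 < plot-8 < plot-11.
Counting 4 from the largest end gives plot-5.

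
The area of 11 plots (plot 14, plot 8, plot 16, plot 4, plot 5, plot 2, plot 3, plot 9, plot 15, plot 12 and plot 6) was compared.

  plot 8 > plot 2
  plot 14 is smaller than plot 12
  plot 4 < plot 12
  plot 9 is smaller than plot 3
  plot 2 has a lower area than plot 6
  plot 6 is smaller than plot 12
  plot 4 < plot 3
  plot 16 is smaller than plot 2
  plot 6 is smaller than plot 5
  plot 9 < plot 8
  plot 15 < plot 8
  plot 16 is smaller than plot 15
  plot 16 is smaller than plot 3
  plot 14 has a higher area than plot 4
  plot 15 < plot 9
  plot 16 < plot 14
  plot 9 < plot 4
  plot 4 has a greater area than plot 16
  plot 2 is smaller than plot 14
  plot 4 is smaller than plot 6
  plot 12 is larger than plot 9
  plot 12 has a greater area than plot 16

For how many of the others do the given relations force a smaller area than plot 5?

6

Directly below plot 5: plot 6.
One step further: plot 4, plot 2 (3 so far).
One step further: plot 16, plot 9 (5 so far).
One step further: plot 15 (6 so far).
Nothing else is reachable below plot 5; 6 in all.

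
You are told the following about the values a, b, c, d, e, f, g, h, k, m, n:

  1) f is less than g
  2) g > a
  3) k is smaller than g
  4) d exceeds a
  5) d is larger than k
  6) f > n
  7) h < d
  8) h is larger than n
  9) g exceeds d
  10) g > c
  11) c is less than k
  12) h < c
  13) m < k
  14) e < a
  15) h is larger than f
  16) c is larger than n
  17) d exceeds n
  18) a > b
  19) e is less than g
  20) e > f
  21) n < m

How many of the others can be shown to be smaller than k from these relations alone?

From k the given relations immediately reach c, m.
From those, n, h — 4 in total.
From those, f — 5 in total.
No other element is forced below k by the given relations, so the count is 5.

5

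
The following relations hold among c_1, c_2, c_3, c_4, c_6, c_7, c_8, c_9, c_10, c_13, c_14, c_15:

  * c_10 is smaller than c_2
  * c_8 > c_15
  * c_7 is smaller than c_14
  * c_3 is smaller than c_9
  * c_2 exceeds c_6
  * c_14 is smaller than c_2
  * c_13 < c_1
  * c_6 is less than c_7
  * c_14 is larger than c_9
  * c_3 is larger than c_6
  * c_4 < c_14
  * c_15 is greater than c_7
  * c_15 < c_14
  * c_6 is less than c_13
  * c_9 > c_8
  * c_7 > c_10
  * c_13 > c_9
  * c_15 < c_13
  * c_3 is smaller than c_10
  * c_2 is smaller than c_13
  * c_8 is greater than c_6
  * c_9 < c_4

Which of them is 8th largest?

Chaining the given pairs: c_6 < c_3 < c_10 < c_7 < c_15 < c_8 < c_9 < c_4 < c_14 < c_2 < c_13 < c_1.
Counting 8 from the largest end gives c_15.

c_15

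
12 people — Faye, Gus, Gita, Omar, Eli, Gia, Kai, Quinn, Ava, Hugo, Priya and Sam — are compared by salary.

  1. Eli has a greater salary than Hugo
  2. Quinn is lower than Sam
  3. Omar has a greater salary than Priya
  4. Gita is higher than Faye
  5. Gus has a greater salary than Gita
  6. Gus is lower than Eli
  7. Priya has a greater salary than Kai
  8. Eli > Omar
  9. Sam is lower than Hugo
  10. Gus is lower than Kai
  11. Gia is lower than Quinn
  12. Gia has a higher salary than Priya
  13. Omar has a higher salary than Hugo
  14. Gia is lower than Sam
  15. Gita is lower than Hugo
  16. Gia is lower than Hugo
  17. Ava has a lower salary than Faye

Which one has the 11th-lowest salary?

Chaining the given pairs: Ava < Faye < Gita < Gus < Kai < Priya < Gia < Quinn < Sam < Hugo < Omar < Eli.
The 11th smallest is Omar.

Omar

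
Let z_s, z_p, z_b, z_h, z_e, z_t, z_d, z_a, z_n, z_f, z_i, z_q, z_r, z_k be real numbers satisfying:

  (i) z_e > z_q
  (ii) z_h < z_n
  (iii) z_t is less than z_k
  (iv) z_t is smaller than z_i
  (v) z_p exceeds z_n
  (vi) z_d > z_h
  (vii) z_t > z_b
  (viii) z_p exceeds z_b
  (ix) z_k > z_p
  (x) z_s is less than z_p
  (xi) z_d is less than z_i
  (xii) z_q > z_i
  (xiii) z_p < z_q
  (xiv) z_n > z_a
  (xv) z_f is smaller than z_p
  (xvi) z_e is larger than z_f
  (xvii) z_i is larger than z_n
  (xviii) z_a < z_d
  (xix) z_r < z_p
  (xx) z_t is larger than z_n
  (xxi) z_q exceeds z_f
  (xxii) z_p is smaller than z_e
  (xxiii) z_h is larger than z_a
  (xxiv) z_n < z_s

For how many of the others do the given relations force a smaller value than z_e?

The elements the relations force below z_e are z_a, z_f, z_h, z_d, z_r, z_b, z_n, z_t, z_i, z_s, z_p, z_q — no chain reaches any other.
That is 12.

12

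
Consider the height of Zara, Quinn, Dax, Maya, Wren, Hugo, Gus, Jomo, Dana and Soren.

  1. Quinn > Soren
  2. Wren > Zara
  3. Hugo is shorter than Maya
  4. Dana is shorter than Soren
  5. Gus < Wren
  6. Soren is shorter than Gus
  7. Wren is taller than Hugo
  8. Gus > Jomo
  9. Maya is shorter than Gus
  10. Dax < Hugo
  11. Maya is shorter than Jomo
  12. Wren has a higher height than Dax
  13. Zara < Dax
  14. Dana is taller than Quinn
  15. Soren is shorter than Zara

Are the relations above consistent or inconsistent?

inconsistent

We have Soren < Quinn stated directly, yet also Quinn < Dana < Soren by chaining the others — so Quinn < Soren. Contradiction.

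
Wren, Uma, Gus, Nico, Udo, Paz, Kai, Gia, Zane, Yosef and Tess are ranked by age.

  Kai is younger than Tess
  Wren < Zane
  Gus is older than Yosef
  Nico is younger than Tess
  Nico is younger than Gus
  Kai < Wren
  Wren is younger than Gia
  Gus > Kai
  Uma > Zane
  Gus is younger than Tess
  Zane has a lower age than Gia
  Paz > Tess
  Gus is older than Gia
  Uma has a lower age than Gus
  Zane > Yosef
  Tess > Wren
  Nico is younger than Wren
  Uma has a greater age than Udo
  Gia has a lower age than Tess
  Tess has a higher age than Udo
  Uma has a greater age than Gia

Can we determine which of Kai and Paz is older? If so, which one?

Paz

The relevant relations are Kai < Wren; Wren < Zane; Zane < Gia; Gia < Uma; Uma < Gus; Gus < Tess; Tess < Paz.
Together: Kai < Wren < Zane < Gia < Uma < Gus < Tess < Paz.
So Paz is older.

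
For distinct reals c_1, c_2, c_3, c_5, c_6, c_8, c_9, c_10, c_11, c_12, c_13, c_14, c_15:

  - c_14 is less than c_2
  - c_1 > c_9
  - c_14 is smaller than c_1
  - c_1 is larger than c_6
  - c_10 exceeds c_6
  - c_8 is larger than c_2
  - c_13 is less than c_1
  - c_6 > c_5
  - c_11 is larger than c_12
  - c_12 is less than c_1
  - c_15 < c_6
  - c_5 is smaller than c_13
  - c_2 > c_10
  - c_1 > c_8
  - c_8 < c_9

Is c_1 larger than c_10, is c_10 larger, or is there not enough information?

c_1

Link the given pairs in sequence: c_10 < c_2; c_2 < c_8; c_8 < c_9; c_9 < c_1.
Chaining these gives c_10 < c_2 < c_8 < c_9 < c_1.
So c_1 is larger.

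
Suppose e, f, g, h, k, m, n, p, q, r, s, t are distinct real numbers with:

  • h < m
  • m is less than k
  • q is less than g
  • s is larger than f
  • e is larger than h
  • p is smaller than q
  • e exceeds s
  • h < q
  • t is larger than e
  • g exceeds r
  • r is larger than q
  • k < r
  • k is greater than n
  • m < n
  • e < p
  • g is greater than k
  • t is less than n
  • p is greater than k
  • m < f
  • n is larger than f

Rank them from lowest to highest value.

The consecutive links are each given: h < m; m < f; f < s; s < e; e < t; t < n; n < k; k < p; p < q; q < r; r < g.

h < m < f < s < e < t < n < k < p < q < r < g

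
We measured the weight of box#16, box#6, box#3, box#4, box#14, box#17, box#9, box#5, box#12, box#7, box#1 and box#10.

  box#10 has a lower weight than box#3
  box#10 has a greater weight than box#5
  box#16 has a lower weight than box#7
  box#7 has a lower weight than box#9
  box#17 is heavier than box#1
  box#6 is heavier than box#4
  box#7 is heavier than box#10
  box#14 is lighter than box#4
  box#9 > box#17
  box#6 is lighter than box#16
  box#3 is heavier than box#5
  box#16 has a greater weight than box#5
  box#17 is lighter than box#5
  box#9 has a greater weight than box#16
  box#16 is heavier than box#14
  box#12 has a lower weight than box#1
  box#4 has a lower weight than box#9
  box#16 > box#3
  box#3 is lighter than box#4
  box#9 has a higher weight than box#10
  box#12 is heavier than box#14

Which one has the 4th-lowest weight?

The consecutive relations fix a unique order: box#14 < box#12 < box#1 < box#17 < box#5 < box#10 < box#3 < box#4 < box#6 < box#16 < box#7 < box#9.
Counting 4 from the smallest end gives box#17.

box#17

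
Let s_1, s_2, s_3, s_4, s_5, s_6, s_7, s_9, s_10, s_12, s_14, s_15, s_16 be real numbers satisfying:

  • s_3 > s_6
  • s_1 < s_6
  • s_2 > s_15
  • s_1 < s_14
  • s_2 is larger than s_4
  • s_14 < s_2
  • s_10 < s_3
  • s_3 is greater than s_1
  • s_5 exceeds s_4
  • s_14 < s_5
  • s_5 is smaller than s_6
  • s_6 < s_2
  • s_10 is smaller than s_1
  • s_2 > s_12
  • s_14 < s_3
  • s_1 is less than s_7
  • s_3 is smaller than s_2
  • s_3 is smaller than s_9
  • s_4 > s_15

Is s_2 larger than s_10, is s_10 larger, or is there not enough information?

s_2

s_10 < s_1 and s_1 < s_14 give s_10 < s_14.
Then s_14 < s_5 extends the chain to s_5.
With s_5 < s_6: s_10 < s_1 < s_14 < s_5 < s_6.
Then s_6 < s_3 extends the chain to s_3.
With s_3 < s_2: s_10 < s_1 < s_14 < s_5 < s_6 < s_3 < s_2.
So s_2 is larger.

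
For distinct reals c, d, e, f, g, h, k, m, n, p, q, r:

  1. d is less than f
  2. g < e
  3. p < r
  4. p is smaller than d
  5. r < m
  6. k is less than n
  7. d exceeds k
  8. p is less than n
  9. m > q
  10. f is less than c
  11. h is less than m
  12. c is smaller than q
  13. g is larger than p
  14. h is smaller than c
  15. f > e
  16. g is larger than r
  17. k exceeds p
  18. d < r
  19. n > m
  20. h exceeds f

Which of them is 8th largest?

g

The consecutive relations fix a unique order: p < k < d < r < g < e < f < h < c < q < m < n.
Counting 8 from the largest end gives g.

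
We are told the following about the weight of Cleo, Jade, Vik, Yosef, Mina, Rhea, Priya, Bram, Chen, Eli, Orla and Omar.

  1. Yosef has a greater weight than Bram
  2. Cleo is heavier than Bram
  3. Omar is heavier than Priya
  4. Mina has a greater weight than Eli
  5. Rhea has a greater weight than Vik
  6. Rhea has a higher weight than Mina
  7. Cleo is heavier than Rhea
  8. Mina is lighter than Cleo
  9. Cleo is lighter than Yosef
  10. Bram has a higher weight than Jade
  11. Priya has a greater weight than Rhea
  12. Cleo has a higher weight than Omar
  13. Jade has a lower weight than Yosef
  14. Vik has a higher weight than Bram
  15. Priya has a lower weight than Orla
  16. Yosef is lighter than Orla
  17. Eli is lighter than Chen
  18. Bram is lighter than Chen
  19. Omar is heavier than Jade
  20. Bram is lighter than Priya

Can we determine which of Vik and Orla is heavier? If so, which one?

Vik < Rhea < Priya < Omar < Cleo < Yosef < Orla, by transitivity through Rhea, Priya, Omar, Cleo, Yosef.
So Orla is heavier.

Orla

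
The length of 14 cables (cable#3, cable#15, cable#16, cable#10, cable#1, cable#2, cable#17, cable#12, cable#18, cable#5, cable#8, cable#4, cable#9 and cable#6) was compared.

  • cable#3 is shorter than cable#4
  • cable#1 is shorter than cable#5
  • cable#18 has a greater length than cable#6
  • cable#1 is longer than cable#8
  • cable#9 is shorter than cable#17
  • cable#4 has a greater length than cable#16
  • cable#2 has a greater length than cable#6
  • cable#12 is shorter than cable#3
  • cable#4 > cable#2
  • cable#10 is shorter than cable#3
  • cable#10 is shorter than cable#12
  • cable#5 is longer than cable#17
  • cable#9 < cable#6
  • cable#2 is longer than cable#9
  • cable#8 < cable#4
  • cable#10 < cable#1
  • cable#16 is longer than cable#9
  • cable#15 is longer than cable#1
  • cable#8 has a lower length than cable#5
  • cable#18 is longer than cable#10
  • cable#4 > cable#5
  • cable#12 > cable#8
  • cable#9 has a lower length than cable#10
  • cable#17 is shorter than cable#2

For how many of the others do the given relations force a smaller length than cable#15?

4

The elements the relations force below cable#15 are cable#8, cable#9, cable#10, cable#1 — no chain reaches any other.
That is 4.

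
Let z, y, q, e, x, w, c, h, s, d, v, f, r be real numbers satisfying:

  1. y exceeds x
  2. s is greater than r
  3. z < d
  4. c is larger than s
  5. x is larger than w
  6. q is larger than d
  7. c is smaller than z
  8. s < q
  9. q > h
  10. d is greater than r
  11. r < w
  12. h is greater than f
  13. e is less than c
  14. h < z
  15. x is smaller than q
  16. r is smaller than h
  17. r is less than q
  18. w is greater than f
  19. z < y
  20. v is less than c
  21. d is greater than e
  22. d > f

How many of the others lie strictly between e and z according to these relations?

1

The relations place e below z. An element lies strictly between them when it is forced above e and also forced below z.
Above e: {c, d, q, y}. Below z: {f, r, s, h, v, c}.
Intersection: {c} — 1.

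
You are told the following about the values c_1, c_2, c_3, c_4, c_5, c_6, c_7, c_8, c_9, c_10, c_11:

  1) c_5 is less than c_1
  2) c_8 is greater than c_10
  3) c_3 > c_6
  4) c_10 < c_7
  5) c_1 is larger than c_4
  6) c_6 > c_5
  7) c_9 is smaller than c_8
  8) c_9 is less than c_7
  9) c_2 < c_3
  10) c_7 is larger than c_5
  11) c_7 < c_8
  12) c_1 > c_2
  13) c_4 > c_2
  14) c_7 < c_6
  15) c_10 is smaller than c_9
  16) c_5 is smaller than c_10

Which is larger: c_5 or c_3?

c_3

Following the relations from c_5: c_5 < c_10 < c_9 < c_7 < c_6 < c_3.
So c_5 < c_3; c_3 is the larger of the two.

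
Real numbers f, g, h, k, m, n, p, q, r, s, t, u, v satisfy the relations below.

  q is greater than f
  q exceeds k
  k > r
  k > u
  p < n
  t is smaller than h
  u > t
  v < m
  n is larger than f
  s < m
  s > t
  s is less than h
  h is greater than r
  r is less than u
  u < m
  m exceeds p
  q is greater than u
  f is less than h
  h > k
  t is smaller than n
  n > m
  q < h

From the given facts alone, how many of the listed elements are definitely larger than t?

From t the given relations immediately reach u, s, h, n.
From those, k, q, m — 7 in total.
No other element is forced above t by the given relations, so the count is 7.

7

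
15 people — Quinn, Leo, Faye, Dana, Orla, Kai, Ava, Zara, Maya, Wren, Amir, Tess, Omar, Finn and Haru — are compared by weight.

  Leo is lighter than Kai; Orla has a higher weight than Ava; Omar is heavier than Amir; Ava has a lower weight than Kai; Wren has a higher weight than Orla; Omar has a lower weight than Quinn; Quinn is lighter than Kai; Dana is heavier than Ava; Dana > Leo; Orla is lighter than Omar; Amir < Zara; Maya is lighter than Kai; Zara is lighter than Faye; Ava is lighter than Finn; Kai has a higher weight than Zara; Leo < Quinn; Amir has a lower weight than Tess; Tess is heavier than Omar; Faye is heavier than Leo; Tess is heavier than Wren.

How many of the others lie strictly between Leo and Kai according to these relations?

The relations place Leo below Kai. An element lies strictly between them when it is forced above Leo and also forced below Kai.
Above Leo: {Dana, Quinn, Faye}. Below Kai: {Maya, Ava, Orla, Amir, Omar, Zara, Quinn}.
Intersection: {Quinn} — 1.

1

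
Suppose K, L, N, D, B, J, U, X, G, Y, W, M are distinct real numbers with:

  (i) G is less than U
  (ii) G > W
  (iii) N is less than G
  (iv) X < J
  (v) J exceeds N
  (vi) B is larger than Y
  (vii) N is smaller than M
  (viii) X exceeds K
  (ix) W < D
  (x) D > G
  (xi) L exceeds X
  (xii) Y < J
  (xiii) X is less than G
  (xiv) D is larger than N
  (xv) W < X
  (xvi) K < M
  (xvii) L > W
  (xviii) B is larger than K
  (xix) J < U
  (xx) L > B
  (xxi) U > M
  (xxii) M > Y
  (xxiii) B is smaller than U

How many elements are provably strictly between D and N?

1

The relations place N below D. An element lies strictly between them when it is forced above N and also forced below D.
Above N: {M, G, J, U}. Below D: {W, K, X, G}.
Intersection: {G} — 1.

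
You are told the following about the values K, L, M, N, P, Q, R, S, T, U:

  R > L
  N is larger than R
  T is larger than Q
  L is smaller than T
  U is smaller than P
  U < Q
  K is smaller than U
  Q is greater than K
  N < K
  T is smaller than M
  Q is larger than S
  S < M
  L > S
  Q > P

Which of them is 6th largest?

K

The consecutive relations fix a unique order: S < L < R < N < K < U < P < Q < T < M.
Counting 6 from the largest end gives K.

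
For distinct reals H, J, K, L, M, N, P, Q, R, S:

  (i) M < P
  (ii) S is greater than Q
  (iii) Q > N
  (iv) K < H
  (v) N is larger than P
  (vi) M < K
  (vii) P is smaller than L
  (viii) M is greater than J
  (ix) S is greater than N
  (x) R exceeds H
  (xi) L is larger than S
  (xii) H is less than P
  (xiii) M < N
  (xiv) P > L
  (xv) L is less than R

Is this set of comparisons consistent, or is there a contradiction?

inconsistent

We have L < P stated directly, yet also P < N < Q < S < L by chaining the others — so P < L. Contradiction.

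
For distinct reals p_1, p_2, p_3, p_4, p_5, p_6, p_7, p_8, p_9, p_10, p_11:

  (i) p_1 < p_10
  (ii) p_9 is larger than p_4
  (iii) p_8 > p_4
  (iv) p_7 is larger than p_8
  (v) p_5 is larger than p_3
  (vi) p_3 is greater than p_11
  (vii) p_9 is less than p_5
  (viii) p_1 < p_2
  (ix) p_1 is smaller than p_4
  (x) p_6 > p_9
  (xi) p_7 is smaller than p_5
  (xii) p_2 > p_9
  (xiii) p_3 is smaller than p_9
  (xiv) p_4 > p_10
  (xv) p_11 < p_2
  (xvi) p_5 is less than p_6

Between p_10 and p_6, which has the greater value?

p_6

Link the given pairs in sequence: p_10 < p_4; p_4 < p_8; p_8 < p_7; p_7 < p_5; p_5 < p_6.
Together: p_10 < p_4 < p_8 < p_7 < p_5 < p_6.
So p_10 < p_6; p_6 is the larger of the two.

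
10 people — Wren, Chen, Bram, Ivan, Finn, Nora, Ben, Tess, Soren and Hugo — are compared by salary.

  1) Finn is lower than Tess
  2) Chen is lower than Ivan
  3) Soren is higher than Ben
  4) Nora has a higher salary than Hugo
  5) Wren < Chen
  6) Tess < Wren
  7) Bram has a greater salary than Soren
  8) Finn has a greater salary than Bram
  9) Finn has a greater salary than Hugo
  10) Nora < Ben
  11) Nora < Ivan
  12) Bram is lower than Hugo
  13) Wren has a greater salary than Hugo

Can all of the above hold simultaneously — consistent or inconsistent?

inconsistent

We have Bram < Hugo stated directly, yet also Hugo < Nora < Ben < Soren < Bram by chaining the others — so Hugo < Bram. Contradiction.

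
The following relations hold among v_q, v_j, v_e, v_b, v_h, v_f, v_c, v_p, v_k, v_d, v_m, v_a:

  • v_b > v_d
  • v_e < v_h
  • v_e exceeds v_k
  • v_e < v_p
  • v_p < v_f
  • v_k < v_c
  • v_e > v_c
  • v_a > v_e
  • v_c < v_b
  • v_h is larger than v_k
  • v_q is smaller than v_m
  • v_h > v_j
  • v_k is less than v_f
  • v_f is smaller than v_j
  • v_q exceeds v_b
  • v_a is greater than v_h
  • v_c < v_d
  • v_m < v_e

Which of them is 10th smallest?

v_j

Piecing the relations together gives one ordering: v_k < v_c < v_d < v_b < v_q < v_m < v_e < v_p < v_f < v_j < v_h < v_a.
The 10th smallest is v_j.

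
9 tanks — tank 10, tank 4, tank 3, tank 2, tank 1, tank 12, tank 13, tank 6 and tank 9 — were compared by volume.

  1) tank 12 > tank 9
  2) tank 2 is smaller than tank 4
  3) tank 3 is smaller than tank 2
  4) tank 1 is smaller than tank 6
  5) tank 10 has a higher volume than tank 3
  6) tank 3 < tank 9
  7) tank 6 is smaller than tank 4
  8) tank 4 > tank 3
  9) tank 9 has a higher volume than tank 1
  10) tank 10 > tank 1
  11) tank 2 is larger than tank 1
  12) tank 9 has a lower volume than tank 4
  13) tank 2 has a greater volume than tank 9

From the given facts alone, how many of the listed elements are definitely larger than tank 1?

From tank 1 the given relations immediately reach tank 10, tank 9, tank 2, tank 6.
From those, tank 12, tank 4 — 6 in total.
No other element is forced above tank 1 by the given relations, so the count is 6.

6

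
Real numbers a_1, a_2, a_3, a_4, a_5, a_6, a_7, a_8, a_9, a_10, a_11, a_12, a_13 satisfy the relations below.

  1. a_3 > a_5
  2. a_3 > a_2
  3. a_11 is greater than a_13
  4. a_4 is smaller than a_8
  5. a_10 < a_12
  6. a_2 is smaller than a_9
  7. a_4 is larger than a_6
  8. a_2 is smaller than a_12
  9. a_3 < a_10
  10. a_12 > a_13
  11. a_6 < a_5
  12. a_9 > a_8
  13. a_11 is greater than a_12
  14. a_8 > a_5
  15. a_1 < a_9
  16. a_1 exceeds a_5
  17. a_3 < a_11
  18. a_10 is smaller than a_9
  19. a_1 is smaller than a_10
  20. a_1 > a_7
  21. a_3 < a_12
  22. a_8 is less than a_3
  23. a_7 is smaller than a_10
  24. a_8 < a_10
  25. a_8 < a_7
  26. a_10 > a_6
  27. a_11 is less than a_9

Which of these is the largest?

a_13 is not greatest since a_13 < a_11; a_6 is not greatest since a_6 < a_4; a_5 is not greatest since a_5 < a_8; a_4 is not greatest since a_4 < a_8; a_2 is not greatest since a_2 < a_9; a_8 is not greatest since a_8 < a_7; a_7 is not greatest since a_7 < a_1; a_1 is not greatest since a_1 < a_10; a_3 is not greatest since a_3 < a_10; a_10 is not greatest since a_10 < a_12; a_12 is not greatest since a_12 < a_11; a_11 is not greatest since a_11 < a_9.
Only a_9 has nothing above it, so a_9 is the largest.

a_9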